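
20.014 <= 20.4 True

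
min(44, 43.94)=43.94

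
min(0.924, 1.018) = 0.924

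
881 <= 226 False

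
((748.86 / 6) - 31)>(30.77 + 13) True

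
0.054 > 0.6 False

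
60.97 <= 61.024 True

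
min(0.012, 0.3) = 0.012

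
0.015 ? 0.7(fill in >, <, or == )<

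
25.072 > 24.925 True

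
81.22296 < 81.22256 False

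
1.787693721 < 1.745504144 False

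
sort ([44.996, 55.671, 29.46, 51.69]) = [29.46, 44.996, 51.69, 55.671]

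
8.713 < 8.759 True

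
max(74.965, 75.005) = 75.005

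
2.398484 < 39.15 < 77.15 True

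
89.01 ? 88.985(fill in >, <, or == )>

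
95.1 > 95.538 False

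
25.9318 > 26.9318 False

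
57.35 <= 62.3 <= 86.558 True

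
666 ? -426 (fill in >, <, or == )>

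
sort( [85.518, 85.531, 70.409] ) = [70.409, 85.518, 85.531]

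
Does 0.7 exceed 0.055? Yes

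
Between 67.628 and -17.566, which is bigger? 67.628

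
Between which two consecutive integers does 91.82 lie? 91 and 92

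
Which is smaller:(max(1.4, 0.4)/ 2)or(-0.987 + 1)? (-0.987 + 1)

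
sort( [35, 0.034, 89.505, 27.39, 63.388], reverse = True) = [89.505, 63.388, 35, 27.39, 0.034]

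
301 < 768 True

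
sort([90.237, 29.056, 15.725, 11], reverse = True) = [90.237, 29.056, 15.725, 11]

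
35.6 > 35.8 False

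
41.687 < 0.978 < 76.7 False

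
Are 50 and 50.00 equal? Yes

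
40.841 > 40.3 True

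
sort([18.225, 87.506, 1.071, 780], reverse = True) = [780, 87.506, 18.225, 1.071]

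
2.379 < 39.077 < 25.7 False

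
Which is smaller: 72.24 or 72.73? 72.24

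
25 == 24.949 False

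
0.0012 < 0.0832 True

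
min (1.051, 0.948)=0.948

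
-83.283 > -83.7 True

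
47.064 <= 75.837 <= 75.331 False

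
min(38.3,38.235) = 38.235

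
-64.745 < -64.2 True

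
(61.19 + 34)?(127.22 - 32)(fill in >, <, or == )<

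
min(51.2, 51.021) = 51.021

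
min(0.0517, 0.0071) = 0.0071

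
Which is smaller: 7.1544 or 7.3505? 7.1544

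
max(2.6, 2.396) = 2.6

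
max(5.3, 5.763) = 5.763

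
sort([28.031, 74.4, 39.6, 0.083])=[0.083, 28.031, 39.6, 74.4]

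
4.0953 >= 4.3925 False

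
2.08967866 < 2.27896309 True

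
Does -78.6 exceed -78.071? No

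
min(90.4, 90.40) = 90.4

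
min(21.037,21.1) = 21.037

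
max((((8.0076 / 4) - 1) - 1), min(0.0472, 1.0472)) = 0.0472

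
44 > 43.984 True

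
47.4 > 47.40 False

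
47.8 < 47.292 False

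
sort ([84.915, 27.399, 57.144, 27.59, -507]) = [-507, 27.399, 27.59, 57.144, 84.915]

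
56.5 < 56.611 True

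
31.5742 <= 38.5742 True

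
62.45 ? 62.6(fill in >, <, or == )<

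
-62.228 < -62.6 False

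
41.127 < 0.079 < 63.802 False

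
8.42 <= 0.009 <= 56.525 False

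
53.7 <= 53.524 False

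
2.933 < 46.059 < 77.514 True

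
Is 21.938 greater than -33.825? Yes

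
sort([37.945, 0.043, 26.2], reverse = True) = [37.945, 26.2, 0.043]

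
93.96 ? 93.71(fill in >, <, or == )>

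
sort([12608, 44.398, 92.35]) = [44.398, 92.35, 12608]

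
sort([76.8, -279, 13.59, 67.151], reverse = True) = [76.8, 67.151, 13.59, -279]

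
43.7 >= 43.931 False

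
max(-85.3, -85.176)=-85.176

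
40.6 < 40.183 False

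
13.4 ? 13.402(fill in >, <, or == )<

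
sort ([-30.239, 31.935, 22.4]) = [-30.239, 22.4, 31.935]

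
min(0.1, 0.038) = 0.038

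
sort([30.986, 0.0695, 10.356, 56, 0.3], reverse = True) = [56, 30.986, 10.356, 0.3, 0.0695]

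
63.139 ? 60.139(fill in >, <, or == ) >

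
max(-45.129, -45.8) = -45.129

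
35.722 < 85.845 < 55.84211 False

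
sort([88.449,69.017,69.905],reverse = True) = [88.449,69.905,69.017]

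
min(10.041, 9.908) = 9.908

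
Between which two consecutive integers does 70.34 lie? 70 and 71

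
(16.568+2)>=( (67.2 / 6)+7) True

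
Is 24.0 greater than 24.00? No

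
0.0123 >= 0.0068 True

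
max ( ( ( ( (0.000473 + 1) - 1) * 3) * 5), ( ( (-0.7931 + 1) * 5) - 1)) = 0.0345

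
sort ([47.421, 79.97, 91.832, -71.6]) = [-71.6, 47.421, 79.97, 91.832]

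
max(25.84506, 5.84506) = 25.84506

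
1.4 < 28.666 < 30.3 True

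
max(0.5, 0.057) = 0.5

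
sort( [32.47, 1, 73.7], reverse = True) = [73.7, 32.47, 1]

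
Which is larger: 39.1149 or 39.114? 39.1149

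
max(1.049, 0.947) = 1.049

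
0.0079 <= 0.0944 True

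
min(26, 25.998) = 25.998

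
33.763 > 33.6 True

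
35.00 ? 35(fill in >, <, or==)==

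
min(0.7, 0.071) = 0.071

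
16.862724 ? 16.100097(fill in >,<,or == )>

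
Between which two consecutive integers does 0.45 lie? 0 and 1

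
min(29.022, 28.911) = 28.911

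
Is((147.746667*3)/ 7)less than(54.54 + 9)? Yes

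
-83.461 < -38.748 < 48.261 True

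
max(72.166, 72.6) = 72.6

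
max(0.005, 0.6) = 0.6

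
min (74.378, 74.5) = 74.378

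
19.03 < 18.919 False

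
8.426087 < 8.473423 True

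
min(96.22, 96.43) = 96.22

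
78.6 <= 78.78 True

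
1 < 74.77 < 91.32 True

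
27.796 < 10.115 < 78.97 False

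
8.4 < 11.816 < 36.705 True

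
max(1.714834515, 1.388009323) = 1.714834515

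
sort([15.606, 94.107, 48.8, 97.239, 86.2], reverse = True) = [97.239, 94.107, 86.2, 48.8, 15.606]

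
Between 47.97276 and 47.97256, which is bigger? 47.97276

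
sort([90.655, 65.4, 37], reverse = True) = [90.655, 65.4, 37]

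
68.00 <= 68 True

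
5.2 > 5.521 False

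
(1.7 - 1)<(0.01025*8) False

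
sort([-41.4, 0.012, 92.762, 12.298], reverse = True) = [92.762, 12.298, 0.012, -41.4]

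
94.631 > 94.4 True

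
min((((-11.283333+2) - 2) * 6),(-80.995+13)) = -67.995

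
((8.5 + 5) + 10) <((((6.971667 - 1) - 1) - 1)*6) True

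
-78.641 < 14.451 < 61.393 True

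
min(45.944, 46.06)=45.944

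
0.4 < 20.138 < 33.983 True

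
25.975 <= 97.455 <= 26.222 False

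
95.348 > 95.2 True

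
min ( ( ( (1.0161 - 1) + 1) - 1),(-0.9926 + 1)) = 0.0074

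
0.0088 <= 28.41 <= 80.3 True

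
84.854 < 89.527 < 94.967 True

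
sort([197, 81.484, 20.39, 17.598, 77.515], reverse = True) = [197, 81.484, 77.515, 20.39, 17.598]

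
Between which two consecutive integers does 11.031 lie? 11 and 12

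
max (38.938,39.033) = 39.033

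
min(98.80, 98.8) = 98.80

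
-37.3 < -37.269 True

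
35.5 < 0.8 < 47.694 False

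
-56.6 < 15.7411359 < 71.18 True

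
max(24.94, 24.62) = 24.94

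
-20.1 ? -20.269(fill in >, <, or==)>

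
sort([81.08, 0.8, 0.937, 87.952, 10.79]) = [0.8, 0.937, 10.79, 81.08, 87.952]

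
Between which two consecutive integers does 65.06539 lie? 65 and 66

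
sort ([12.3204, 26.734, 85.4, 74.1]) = [12.3204, 26.734, 74.1, 85.4]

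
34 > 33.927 True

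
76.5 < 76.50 False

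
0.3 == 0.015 False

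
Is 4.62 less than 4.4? No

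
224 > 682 False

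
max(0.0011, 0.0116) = 0.0116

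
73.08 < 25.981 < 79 False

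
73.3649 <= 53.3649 False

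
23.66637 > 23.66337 True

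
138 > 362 False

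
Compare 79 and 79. They are equal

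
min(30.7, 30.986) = 30.7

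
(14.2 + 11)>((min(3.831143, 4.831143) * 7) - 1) False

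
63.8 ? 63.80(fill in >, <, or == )==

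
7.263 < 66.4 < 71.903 True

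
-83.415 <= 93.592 True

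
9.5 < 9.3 False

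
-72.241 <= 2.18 True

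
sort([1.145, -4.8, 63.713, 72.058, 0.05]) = [-4.8, 0.05, 1.145, 63.713, 72.058]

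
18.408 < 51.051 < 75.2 True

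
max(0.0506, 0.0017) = 0.0506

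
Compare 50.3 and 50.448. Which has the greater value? 50.448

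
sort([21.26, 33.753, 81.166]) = [21.26, 33.753, 81.166]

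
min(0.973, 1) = 0.973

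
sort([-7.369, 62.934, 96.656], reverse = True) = [96.656, 62.934, -7.369]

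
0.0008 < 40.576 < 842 True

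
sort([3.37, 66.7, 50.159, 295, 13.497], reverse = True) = [295, 66.7, 50.159, 13.497, 3.37]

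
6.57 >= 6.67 False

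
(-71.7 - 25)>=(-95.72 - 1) True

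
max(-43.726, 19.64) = 19.64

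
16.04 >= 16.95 False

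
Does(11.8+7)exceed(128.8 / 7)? Yes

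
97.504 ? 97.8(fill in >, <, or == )<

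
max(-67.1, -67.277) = -67.1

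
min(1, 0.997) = 0.997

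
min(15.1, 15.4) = 15.1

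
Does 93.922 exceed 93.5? Yes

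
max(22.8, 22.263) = 22.8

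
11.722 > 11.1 True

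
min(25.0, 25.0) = 25.0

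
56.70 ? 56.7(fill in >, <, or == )==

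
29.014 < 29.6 True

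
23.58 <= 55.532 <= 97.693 True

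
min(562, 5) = 5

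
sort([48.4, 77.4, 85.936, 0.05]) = [0.05, 48.4, 77.4, 85.936]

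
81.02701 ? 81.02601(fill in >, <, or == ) >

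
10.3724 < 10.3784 True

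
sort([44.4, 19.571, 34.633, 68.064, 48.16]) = [19.571, 34.633, 44.4, 48.16, 68.064]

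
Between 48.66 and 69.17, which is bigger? 69.17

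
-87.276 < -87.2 True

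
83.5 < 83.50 False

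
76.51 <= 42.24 False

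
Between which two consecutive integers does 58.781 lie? 58 and 59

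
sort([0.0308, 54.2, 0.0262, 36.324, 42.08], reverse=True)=[54.2, 42.08, 36.324, 0.0308, 0.0262]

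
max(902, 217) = 902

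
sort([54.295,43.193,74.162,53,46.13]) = [43.193,46.13,53,54.295,74.162]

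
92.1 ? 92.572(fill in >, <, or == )<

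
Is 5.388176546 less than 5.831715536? Yes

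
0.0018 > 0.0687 False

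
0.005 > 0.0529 False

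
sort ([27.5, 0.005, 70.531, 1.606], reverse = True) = [70.531, 27.5, 1.606, 0.005]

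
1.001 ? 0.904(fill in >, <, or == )>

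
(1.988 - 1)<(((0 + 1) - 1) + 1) True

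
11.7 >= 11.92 False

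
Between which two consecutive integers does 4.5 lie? 4 and 5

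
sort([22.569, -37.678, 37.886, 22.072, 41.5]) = [-37.678, 22.072, 22.569, 37.886, 41.5]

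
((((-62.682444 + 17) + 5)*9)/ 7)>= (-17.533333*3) True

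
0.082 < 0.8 True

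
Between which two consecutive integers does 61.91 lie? 61 and 62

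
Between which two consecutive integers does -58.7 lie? -59 and -58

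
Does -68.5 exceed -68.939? Yes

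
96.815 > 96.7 True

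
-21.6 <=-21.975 False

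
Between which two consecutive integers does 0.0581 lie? 0 and 1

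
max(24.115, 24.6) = 24.6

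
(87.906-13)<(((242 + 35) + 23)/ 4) True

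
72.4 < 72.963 True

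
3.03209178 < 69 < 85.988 True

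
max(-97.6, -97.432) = -97.432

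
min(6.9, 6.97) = 6.9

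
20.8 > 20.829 False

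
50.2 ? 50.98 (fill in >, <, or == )<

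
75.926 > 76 False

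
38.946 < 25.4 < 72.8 False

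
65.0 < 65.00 False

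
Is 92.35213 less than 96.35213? Yes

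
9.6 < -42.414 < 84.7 False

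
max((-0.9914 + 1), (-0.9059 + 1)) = 0.0941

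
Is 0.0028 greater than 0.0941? No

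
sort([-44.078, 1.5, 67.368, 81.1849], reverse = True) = [81.1849, 67.368, 1.5, -44.078]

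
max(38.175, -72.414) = 38.175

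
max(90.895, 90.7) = 90.895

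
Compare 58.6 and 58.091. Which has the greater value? 58.6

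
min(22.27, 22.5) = 22.27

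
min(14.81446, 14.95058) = 14.81446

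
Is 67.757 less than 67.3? No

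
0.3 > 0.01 True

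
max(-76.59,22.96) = 22.96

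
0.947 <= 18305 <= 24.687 False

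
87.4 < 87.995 True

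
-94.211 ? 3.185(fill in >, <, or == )<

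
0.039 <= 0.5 True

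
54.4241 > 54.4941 False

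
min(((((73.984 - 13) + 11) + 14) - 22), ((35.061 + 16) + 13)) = 63.984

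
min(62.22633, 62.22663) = 62.22633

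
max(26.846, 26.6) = 26.846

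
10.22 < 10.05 False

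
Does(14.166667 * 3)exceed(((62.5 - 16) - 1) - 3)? Yes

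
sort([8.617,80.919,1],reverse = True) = [80.919,8.617,1]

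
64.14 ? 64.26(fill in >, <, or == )<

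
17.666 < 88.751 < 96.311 True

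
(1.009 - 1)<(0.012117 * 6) True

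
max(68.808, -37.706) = 68.808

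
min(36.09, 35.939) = 35.939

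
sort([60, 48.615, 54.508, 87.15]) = [48.615, 54.508, 60, 87.15]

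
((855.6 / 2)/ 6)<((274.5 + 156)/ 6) True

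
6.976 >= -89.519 True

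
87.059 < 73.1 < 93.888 False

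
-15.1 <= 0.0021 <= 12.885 True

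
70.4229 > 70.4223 True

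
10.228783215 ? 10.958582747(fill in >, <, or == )<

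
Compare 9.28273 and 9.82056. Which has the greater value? 9.82056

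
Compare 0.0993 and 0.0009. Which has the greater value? 0.0993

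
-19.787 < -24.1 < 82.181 False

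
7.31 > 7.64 False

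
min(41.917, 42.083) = 41.917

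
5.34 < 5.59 True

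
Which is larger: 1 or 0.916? 1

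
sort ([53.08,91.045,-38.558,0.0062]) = [-38.558,0.0062,53.08,91.045]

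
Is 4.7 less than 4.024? No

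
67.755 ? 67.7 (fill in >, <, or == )>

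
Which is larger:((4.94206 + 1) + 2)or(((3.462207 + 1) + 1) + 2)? ((4.94206 + 1) + 2)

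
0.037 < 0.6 True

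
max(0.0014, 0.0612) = 0.0612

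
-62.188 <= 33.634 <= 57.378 True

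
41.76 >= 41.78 False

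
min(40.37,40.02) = 40.02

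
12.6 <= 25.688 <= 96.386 True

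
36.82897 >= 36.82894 True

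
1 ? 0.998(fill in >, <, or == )>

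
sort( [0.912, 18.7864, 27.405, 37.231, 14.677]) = [0.912, 14.677, 18.7864, 27.405, 37.231]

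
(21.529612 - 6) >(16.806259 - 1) False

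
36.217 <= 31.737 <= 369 False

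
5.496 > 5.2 True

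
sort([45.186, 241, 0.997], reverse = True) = [241, 45.186, 0.997]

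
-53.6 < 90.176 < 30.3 False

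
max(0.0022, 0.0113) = 0.0113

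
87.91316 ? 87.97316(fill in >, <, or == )<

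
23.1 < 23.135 True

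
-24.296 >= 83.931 False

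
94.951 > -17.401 True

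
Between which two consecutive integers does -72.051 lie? -73 and -72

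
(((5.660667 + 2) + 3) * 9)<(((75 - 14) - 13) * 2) True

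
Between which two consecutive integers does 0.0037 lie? 0 and 1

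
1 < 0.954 False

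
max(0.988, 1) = 1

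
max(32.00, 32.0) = 32.0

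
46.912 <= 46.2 False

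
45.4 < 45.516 True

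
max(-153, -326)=-153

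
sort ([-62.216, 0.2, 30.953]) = [-62.216, 0.2, 30.953]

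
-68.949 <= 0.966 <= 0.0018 False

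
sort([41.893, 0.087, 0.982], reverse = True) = [41.893, 0.982, 0.087]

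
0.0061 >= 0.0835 False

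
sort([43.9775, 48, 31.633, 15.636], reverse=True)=[48, 43.9775, 31.633, 15.636]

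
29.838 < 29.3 False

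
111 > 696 False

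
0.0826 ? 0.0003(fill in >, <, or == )>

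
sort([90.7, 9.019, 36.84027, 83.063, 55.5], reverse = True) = [90.7, 83.063, 55.5, 36.84027, 9.019]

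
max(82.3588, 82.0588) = 82.3588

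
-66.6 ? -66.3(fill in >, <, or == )<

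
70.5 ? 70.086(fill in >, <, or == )>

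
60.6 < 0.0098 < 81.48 False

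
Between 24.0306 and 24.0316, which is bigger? 24.0316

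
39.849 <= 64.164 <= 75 True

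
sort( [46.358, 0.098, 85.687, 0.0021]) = [0.0021, 0.098, 46.358, 85.687]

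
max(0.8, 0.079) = 0.8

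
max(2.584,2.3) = 2.584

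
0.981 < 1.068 True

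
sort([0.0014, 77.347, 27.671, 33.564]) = [0.0014, 27.671, 33.564, 77.347]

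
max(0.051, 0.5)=0.5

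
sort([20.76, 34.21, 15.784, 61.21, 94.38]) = [15.784, 20.76, 34.21, 61.21, 94.38]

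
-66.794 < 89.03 True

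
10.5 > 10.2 True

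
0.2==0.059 False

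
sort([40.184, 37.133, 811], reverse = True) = [811, 40.184, 37.133]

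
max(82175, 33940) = 82175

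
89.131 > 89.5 False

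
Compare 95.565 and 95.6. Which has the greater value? 95.6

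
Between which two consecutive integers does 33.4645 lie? 33 and 34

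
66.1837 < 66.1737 False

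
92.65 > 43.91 True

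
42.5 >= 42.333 True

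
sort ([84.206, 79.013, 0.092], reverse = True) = [84.206, 79.013, 0.092]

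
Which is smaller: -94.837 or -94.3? -94.837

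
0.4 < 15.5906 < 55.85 True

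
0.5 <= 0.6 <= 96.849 True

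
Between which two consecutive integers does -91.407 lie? -92 and -91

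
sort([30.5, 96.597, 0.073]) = [0.073, 30.5, 96.597]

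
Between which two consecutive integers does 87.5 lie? 87 and 88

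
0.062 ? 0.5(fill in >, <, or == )<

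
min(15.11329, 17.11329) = 15.11329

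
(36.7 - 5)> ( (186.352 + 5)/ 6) False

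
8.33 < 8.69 True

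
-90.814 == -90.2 False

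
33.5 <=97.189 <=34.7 False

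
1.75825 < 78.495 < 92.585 True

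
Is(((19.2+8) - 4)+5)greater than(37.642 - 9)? No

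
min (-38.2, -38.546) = -38.546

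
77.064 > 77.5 False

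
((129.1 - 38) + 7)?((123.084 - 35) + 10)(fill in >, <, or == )>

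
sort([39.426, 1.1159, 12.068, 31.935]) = [1.1159, 12.068, 31.935, 39.426]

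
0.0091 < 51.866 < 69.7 True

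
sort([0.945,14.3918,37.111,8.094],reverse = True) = [37.111,14.3918,8.094,0.945]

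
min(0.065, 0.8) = 0.065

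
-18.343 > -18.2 False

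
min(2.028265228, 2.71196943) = 2.028265228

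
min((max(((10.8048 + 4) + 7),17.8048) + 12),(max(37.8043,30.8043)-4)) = 33.8043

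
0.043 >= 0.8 False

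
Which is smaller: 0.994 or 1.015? 0.994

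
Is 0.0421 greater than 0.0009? Yes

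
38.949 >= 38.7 True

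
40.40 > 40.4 False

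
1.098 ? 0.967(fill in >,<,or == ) >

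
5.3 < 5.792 True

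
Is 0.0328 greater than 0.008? Yes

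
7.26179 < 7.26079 False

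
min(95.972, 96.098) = 95.972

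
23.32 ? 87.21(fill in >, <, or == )<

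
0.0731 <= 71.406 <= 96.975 True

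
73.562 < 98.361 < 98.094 False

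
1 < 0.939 False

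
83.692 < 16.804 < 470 False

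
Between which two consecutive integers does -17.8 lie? -18 and -17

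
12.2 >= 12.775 False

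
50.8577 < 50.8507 False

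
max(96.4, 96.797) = 96.797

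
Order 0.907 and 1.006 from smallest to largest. 0.907, 1.006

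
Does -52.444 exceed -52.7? Yes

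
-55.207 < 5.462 True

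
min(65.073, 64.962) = 64.962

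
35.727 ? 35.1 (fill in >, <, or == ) >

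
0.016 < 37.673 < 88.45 True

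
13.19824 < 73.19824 True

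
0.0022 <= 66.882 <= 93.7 True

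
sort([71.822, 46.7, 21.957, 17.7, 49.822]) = [17.7, 21.957, 46.7, 49.822, 71.822]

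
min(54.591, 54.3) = 54.3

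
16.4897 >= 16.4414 True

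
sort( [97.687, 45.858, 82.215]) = [45.858, 82.215, 97.687]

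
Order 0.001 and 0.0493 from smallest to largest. 0.001, 0.0493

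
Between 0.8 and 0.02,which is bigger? 0.8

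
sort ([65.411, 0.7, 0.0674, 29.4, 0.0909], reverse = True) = [65.411, 29.4, 0.7, 0.0909, 0.0674]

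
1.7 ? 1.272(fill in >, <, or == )>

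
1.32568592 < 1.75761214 True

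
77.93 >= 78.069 False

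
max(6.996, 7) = 7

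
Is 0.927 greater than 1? No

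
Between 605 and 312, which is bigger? 605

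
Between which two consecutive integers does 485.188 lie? 485 and 486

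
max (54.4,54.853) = 54.853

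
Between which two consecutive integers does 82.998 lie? 82 and 83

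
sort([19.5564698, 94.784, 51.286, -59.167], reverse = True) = [94.784, 51.286, 19.5564698, -59.167]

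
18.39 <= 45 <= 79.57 True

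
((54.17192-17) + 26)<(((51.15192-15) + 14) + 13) False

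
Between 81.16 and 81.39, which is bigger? 81.39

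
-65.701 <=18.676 True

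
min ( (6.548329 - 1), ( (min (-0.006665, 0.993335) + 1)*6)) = 5.548329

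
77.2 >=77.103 True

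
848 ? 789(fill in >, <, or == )>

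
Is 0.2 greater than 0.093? Yes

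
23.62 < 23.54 False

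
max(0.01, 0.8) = 0.8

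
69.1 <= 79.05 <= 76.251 False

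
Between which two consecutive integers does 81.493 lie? 81 and 82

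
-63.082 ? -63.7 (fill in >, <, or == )>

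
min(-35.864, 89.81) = -35.864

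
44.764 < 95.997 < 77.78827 False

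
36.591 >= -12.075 True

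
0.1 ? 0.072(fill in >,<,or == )>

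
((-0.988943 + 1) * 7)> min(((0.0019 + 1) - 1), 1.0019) True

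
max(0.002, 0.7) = 0.7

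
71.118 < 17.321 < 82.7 False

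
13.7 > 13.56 True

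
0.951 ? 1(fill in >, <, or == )<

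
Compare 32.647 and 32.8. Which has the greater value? 32.8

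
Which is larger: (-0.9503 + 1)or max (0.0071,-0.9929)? (-0.9503 + 1)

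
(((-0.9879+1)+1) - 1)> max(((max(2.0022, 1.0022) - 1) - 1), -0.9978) True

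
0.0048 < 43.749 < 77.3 True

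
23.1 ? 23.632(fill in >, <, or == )<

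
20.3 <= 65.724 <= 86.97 True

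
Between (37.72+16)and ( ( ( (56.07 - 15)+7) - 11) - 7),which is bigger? (37.72+16)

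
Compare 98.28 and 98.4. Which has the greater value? 98.4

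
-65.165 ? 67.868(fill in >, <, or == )<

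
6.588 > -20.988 True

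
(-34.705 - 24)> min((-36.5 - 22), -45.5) False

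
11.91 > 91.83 False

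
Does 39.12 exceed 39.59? No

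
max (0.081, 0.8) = 0.8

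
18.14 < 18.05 False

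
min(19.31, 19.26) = 19.26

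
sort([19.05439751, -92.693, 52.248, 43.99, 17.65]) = [-92.693, 17.65, 19.05439751, 43.99, 52.248]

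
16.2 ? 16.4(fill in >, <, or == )<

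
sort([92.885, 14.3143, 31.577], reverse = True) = [92.885, 31.577, 14.3143]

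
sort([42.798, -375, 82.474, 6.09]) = [-375, 6.09, 42.798, 82.474]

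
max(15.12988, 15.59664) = 15.59664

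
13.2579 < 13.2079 False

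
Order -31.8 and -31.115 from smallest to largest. -31.8,-31.115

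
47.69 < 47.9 True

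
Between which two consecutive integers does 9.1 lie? 9 and 10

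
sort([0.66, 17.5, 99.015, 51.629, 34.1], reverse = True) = [99.015, 51.629, 34.1, 17.5, 0.66]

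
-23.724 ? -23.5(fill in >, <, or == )<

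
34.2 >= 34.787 False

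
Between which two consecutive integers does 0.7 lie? 0 and 1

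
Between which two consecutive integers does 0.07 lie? 0 and 1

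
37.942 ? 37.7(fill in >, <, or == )>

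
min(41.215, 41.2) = 41.2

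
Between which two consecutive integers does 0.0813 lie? 0 and 1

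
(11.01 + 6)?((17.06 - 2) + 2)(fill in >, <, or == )<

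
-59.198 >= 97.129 False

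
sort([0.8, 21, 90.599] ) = [0.8, 21, 90.599]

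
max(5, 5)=5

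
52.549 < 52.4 False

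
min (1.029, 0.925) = 0.925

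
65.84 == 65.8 False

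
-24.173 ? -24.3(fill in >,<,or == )>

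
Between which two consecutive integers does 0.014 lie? 0 and 1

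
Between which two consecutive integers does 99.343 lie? 99 and 100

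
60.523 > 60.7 False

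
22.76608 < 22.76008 False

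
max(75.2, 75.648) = 75.648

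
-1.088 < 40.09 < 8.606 False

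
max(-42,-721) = -42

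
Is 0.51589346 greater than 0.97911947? No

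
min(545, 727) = 545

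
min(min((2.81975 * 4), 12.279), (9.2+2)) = 11.2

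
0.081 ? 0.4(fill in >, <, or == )<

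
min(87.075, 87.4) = 87.075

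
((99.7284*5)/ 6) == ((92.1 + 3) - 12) False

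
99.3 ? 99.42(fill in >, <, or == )<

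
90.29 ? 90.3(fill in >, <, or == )<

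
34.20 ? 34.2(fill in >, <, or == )==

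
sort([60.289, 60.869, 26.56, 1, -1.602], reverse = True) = [60.869, 60.289, 26.56, 1, -1.602]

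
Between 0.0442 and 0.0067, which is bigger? 0.0442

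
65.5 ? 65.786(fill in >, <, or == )<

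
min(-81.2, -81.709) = -81.709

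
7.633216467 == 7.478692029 False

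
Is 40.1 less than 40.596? Yes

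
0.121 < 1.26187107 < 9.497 True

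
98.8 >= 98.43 True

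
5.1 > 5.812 False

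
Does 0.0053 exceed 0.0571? No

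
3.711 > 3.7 True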